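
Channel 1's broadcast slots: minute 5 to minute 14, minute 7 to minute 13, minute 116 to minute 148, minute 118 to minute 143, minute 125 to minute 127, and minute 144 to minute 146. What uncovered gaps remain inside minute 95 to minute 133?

After merging, the occupied span is minute 5 to minute 14, minute 116 to minute 148.
Complement within minute 95 to minute 133: minute 95 to minute 116.

minute 95 to minute 116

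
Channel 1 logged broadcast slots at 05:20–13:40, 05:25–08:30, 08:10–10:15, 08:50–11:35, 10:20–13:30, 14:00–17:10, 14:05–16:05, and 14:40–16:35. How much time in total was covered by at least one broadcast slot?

Merged: 05:20-13:40, 14:00-17:10.
Lengths: 8 h 20 min + 3 h 10 min = 11 h 30 min.

11 h 30 min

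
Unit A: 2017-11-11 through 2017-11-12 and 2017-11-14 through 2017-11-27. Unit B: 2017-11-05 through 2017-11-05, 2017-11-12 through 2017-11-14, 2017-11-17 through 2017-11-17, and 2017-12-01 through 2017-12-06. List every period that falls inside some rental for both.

2017-11-12 through 2017-11-12, 2017-11-14 through 2017-11-14, 2017-11-17 through 2017-11-17

2017-11-11 through 2017-11-12 ∩ B → 2017-11-12 through 2017-11-12.
2017-11-14 through 2017-11-27 ∩ B → 2017-11-14 through 2017-11-14, 2017-11-17 through 2017-11-17.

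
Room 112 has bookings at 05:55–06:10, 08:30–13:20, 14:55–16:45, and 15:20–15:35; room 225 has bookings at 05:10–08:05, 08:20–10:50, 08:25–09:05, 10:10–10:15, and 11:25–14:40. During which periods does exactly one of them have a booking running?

Merge the first list: 05:55–06:10, 08:30–13:20, 14:55–16:45.
Merge the second list: 05:10–08:05, 08:20–10:50, 11:25–14:40.
A but not B: 10:50–11:25, 14:55–16:45.
B but not A: 05:10–05:55, 06:10–08:05, 08:20–08:30, 13:20–14:40.
Combining gives A △ B.

05:10–05:55, 06:10–08:05, 08:20–08:30, 10:50–11:25, 13:20–14:40, 14:55–16:45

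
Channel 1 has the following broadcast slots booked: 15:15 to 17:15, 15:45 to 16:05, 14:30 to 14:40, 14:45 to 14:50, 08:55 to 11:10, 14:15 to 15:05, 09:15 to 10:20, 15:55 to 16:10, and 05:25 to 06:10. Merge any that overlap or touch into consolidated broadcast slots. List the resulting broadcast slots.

05:25–06:10, 08:55–11:10, 14:15–15:05, 15:15–17:15

Sort by start: 05:25–06:10, 08:55–11:10, 09:15–10:20, 14:15–15:05, 14:30–14:40, 14:45–14:50, 15:15–17:15, 15:45–16:05, 15:55–16:10.
08:55–11:10 is disjoint → start new block.
09:15–10:20 overlaps/touches 08:55–11:10 → extend to 08:55–11:10.
14:15–15:05 is disjoint → start new block.
14:30–14:40 overlaps/touches 14:15–15:05 → extend to 14:15–15:05.
14:45–14:50 overlaps/touches 14:15–15:05 → extend to 14:15–15:05.
15:15–17:15 is disjoint → start new block.
15:45–16:05 overlaps/touches 15:15–17:15 → extend to 15:15–17:15.
15:55–16:10 overlaps/touches 15:15–17:15 → extend to 15:15–17:15.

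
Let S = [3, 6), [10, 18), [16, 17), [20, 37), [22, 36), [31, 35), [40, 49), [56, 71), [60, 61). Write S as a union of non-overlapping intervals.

[10, 18) is disjoint → start new block.
[16, 17) overlaps/touches [10, 18) → extend to [10, 18).
[20, 37) is disjoint → start new block.
[22, 36) overlaps/touches [20, 37) → extend to [20, 37).
[31, 35) overlaps/touches [20, 37) → extend to [20, 37).
[40, 49) is disjoint → start new block.
[56, 71) is disjoint → start new block.
[60, 61) overlaps/touches [56, 71) → extend to [56, 71).

[3, 6) ∪ [10, 18) ∪ [20, 37) ∪ [40, 49) ∪ [56, 71)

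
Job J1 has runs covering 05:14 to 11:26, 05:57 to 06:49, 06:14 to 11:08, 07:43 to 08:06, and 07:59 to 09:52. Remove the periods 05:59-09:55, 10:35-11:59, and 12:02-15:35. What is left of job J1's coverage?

Merge the first list: 05:14-11:26.
05:14-11:26 with B removed leaves 05:14-05:59, 09:55-10:35.

05:14-05:59, 09:55-10:35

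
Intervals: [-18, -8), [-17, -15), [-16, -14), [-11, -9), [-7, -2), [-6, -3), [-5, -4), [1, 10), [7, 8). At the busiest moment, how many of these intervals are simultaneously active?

Walk the sorted start/end points keeping a running depth.
The depth first hits 3 at -16.

3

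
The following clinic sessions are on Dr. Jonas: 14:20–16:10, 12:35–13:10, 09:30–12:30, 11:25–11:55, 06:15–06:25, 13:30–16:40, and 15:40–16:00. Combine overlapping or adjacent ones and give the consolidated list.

Sort by start: 06:15-06:25, 09:30-12:30, 11:25-11:55, 12:35-13:10, 13:30-16:40, 14:20-16:10, 15:40-16:00.
09:30-12:30 is disjoint → start new block.
11:25-11:55 overlaps/touches 09:30-12:30 → extend to 09:30-12:30.
12:35-13:10 is disjoint → start new block.
13:30-16:40 is disjoint → start new block.
14:20-16:10 overlaps/touches 13:30-16:40 → extend to 13:30-16:40.
15:40-16:00 overlaps/touches 13:30-16:40 → extend to 13:30-16:40.

06:15-06:25, 09:30-12:30, 12:35-13:10, 13:30-16:40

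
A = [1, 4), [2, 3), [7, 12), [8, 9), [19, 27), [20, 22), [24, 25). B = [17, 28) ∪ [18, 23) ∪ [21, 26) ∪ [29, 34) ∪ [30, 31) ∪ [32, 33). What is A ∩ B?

[19, 27)

First set merges to [1, 4), [7, 12), [19, 27).
Second set merges to [17, 28), [29, 34).
[1, 4) meets no B interval.
[7, 12) meets no B interval.
[19, 27) ∩ B → [19, 27).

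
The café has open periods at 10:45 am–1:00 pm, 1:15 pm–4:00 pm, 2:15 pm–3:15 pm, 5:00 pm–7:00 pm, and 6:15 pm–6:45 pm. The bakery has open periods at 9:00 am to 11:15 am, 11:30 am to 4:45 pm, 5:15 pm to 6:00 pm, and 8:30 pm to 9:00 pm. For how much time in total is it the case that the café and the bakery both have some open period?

Merge the first list: 10:45 am-1:00 pm, 1:15 pm-4:00 pm, 5:00 pm-7:00 pm.
A ∩ B = 10:45 am-11:15 am, 11:30 am-1:00 pm, 1:15 pm-4:00 pm, 5:15 pm-6:00 pm.
Total: 30 min + 1 h 30 min + 2 h 45 min + 45 min = 5 h 30 min.

5 h 30 min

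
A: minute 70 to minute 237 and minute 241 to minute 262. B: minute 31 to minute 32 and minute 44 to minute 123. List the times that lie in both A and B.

minute 70 to minute 237 meets the second set on minute 70 to minute 123.
minute 241 to minute 262: no overlap with the second set.

minute 70 to minute 123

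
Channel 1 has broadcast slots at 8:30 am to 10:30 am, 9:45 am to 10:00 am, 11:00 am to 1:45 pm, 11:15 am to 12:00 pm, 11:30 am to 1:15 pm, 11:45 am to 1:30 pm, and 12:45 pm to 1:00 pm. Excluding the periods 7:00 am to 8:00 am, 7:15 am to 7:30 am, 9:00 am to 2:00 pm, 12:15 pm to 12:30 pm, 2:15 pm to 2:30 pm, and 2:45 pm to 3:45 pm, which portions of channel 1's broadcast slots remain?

8:30 am–9:00 am

Merge the first list: 8:30 am–10:30 am, 11:00 am–1:45 pm.
Merge the second list: 7:00 am–8:00 am, 9:00 am–2:00 pm, 2:15 pm–2:30 pm, 2:45 pm–3:45 pm.
8:30 am–10:30 am minus B → 8:30 am–9:00 am.
11:00 am–1:45 pm: fully covered by B → removed.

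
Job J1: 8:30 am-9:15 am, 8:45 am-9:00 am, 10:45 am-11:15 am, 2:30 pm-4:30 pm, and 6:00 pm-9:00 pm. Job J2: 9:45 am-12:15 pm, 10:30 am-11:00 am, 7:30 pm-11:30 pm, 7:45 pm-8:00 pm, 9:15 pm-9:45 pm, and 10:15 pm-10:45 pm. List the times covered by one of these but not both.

A, merged: 8:30 am–9:15 am, 10:45 am–11:15 am, 2:30 pm–4:30 pm, 6:00 pm–9:00 pm.
B, merged: 9:45 am–12:15 pm, 7:30 pm–11:30 pm.
Only in the first: 8:30 am–9:15 am, 2:30 pm–4:30 pm, 6:00 pm–7:30 pm.
Only in the second: 9:45 am–10:45 am, 11:15 am–12:15 pm, 9:00 pm–11:30 pm.
Together these are the periods covered by exactly one.

8:30 am–9:15 am, 9:45 am–10:45 am, 11:15 am–12:15 pm, 2:30 pm–4:30 pm, 6:00 pm–7:30 pm, 9:00 pm–11:30 pm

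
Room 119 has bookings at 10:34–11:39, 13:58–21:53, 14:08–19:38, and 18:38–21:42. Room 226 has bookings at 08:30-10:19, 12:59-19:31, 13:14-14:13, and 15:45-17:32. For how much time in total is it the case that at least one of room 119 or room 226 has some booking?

11 h 48 min

A, merged: 10:34–11:39, 13:58–21:53.
B, merged: 08:30–10:19, 12:59–19:31.
A ∪ B = 08:30–10:19, 10:34–11:39, 12:59–21:53.
Total: 1 h 49 min + 1 h 5 min + 8 h 54 min = 11 h 48 min.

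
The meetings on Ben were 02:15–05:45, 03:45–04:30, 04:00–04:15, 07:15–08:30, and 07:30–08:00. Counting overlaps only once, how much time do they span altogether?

Merged: 02:15–05:45, 07:15–08:30.
Lengths: 3 h 30 min + 1 h 15 min = 4 h 45 min.

4 h 45 min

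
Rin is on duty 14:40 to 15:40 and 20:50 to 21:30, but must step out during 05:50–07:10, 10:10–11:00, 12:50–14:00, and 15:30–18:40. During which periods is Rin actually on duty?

14:40–15:30, 20:50–21:30

14:40–15:40 with B removed leaves 14:40–15:30.
20:50–21:30 is untouched.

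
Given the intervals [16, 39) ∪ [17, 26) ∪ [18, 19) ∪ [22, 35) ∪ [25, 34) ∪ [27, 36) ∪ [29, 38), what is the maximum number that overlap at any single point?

Sweep endpoints in order; track running count of active intervals.
Peak of 5 reached at 29.

5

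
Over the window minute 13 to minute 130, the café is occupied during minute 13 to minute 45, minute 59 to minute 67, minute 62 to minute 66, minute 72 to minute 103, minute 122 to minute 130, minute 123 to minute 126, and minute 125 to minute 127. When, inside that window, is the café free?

minute 45 to minute 59, minute 67 to minute 72, minute 103 to minute 122

Covered (merged): minute 13 to minute 45, minute 59 to minute 67, minute 72 to minute 103, minute 122 to minute 130.
Gaps within minute 13 to minute 130: minute 45 to minute 59, minute 67 to minute 72, minute 103 to minute 122.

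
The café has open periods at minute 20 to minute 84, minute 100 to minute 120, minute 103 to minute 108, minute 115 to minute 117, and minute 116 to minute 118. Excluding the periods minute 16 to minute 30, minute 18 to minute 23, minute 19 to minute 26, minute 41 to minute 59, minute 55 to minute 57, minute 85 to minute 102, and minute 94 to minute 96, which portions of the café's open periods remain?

minute 30 to minute 41, minute 59 to minute 84, minute 102 to minute 120

Merge the first list: minute 20 to minute 84, minute 100 to minute 120.
Merge the second list: minute 16 to minute 30, minute 41 to minute 59, minute 85 to minute 102.
minute 20 to minute 84 \ B = minute 30 to minute 41, minute 59 to minute 84.
minute 100 to minute 120 \ B = minute 102 to minute 120.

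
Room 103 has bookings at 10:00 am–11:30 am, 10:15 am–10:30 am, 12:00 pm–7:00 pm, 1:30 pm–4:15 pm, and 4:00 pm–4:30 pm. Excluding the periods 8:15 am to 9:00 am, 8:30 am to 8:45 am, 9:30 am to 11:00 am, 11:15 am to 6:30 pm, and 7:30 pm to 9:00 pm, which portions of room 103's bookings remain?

A, merged: 10:00 am–11:30 am, 12:00 pm–7:00 pm.
B, merged: 8:15 am–9:00 am, 9:30 am–11:00 am, 11:15 am–6:30 pm, 7:30 pm–9:00 pm.
10:00 am–11:30 am minus B → 11:00 am–11:15 am.
12:00 pm–7:00 pm minus B → 6:30 pm–7:00 pm.

11:00 am–11:15 am, 6:30 pm–7:00 pm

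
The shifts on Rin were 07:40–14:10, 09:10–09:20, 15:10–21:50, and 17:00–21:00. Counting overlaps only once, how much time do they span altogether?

13 h 10 min

Merged: 07:40-14:10, 15:10-21:50.
Lengths: 6 h 30 min + 6 h 40 min = 13 h 10 min.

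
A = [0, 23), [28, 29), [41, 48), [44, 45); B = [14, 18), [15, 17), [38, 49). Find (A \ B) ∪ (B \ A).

First set merges to [0, 23), [28, 29), [41, 48).
Second set merges to [14, 18), [38, 49).
Only in the first: [0, 14), [18, 23), [28, 29).
Only in the second: [38, 41), [48, 49).
Together these are the periods covered by exactly one.

[0, 14) ∪ [18, 23) ∪ [28, 29) ∪ [38, 41) ∪ [48, 49)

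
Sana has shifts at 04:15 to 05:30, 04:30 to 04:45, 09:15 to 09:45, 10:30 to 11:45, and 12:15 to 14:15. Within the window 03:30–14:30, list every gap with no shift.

Covered (merged): 04:15–05:30, 09:15–09:45, 10:30–11:45, 12:15–14:15.
Uncovered inside 03:30–14:30: 03:30–04:15, 05:30–09:15, 09:45–10:30, 11:45–12:15, 14:15–14:30.

03:30–04:15, 05:30–09:15, 09:45–10:30, 11:45–12:15, 14:15–14:30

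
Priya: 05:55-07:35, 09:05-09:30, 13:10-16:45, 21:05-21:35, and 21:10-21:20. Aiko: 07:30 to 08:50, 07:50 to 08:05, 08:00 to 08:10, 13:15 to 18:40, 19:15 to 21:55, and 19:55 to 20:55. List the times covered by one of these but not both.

05:55–07:30, 07:35–08:50, 09:05–09:30, 13:10–13:15, 16:45–18:40, 19:15–21:05, 21:35–21:55

A, merged: 05:55–07:35, 09:05–09:30, 13:10–16:45, 21:05–21:35.
B, merged: 07:30–08:50, 13:15–18:40, 19:15–21:55.
A but not B: 05:55–07:30, 09:05–09:30, 13:10–13:15.
B but not A: 07:35–08:50, 16:45–18:40, 19:15–21:05, 21:35–21:55.
Combining gives A △ B.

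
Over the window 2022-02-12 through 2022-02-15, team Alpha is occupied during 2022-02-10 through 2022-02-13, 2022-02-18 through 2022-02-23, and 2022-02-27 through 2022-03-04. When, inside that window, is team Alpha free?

2022-02-14 through 2022-02-15

Covered (merged): 2022-02-10 through 2022-02-13, 2022-02-18 through 2022-02-23, 2022-02-27 through 2022-03-04.
Uncovered inside 2022-02-12 through 2022-02-15: 2022-02-14 through 2022-02-15.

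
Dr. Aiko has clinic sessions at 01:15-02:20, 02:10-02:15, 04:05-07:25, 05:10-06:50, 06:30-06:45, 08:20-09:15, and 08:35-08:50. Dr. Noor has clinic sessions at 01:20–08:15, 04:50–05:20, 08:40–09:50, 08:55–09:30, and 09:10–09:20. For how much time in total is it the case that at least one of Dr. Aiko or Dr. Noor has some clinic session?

A, merged: 01:15–02:20, 04:05–07:25, 08:20–09:15.
B, merged: 01:20–08:15, 08:40–09:50.
A ∪ B = 01:15–08:15, 08:20–09:50.
Total: 7 h + 1 h 30 min = 8 h 30 min.

8 h 30 min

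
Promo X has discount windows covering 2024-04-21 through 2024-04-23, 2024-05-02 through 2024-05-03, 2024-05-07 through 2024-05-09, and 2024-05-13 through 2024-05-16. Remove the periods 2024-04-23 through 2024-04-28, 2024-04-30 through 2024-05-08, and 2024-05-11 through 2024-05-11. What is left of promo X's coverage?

2024-04-21 through 2024-04-23 \ B = 2024-04-21 through 2024-04-22.
2024-05-02 through 2024-05-03: entirely removed.
2024-05-07 through 2024-05-09 \ B = 2024-05-09 through 2024-05-09.
2024-05-13 through 2024-05-16: nothing removed.

2024-04-21 through 2024-04-22, 2024-05-09 through 2024-05-09, 2024-05-13 through 2024-05-16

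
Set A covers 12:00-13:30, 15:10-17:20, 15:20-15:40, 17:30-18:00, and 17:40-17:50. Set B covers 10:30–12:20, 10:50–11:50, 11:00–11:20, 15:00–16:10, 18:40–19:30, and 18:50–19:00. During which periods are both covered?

First set merges to 12:00–13:30, 15:10–17:20, 17:30–18:00.
Second set merges to 10:30–12:20, 15:00–16:10, 18:40–19:30.
12:00–13:30 ∩ B → 12:00–12:20.
15:10–17:20 ∩ B → 15:10–16:10.
17:30–18:00 meets no B interval.

12:00–12:20, 15:10–16:10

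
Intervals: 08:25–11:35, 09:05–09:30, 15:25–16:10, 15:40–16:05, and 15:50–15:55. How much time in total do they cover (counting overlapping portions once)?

Merged: 08:25–11:35, 15:25–16:10.
Lengths: 3 h 10 min + 45 min = 3 h 55 min.

3 h 55 min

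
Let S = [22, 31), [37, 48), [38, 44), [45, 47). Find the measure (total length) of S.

20

Merged: [22, 31), [37, 48).
Lengths: 9 + 11 = 20.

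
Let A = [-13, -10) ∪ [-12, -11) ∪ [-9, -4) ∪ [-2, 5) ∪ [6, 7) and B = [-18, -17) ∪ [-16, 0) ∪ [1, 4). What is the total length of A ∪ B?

23

Merge the first list: [-13, -10), [-9, -4), [-2, 5), [6, 7).
A ∪ B = [-18, -17), [-16, 5), [6, 7).
Total: 1 + 21 + 1 = 23.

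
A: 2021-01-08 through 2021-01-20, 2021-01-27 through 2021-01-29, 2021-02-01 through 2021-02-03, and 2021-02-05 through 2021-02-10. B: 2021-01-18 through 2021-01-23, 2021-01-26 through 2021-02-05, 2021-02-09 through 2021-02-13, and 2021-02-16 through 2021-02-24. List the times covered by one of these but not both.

Only in the first: 2021-01-08 through 2021-01-17, 2021-02-06 through 2021-02-08.
Only in the second: 2021-01-21 through 2021-01-23, 2021-01-26 through 2021-01-26, 2021-01-30 through 2021-01-31, 2021-02-04 through 2021-02-04, 2021-02-11 through 2021-02-13, 2021-02-16 through 2021-02-24.
Together these are the periods covered by exactly one.

2021-01-08 through 2021-01-17, 2021-01-21 through 2021-01-23, 2021-01-26 through 2021-01-26, 2021-01-30 through 2021-01-31, 2021-02-04 through 2021-02-04, 2021-02-06 through 2021-02-08, 2021-02-11 through 2021-02-13, 2021-02-16 through 2021-02-24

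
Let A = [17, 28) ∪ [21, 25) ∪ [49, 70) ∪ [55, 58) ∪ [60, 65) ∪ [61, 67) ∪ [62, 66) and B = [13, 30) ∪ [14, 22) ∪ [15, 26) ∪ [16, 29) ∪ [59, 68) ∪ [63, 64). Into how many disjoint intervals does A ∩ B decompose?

2

First set merges to [17, 28), [49, 70).
Second set merges to [13, 30), [59, 68).
A ∩ B = [17, 28), [59, 68).
That is 2 disjoint pieces.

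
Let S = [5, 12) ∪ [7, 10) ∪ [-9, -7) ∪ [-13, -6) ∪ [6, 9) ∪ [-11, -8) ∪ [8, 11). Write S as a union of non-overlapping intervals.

[-13, -6) ∪ [5, 12)

Sort by start: [-13, -6), [-11, -8), [-9, -7), [5, 12), [6, 9), [7, 10), [8, 11).
[-11, -8) overlaps/touches [-13, -6) → extend to [-13, -6).
[-9, -7) overlaps/touches [-13, -6) → extend to [-13, -6).
[5, 12) is disjoint → start new block.
[6, 9) overlaps/touches [5, 12) → extend to [5, 12).
[7, 10) overlaps/touches [5, 12) → extend to [5, 12).
[8, 11) overlaps/touches [5, 12) → extend to [5, 12).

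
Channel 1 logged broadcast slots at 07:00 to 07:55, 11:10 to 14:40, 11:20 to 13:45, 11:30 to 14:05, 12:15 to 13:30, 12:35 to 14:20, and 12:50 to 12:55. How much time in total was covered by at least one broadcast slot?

Merged: 07:00-07:55, 11:10-14:40.
Lengths: 55 min + 3 h 30 min = 4 h 25 min.

4 h 25 min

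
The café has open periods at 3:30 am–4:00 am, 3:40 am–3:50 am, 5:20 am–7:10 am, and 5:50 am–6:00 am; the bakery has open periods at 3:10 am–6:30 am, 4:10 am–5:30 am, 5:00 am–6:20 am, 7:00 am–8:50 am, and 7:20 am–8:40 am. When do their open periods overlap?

3:30 am–4:00 am, 5:20 am–6:30 am, 7:00 am–7:10 am

A, merged: 3:30 am–4:00 am, 5:20 am–7:10 am.
B, merged: 3:10 am–6:30 am, 7:00 am–8:50 am.
3:30 am–4:00 am ∩ B → 3:30 am–4:00 am.
5:20 am–7:10 am ∩ B → 5:20 am–6:30 am, 7:00 am–7:10 am.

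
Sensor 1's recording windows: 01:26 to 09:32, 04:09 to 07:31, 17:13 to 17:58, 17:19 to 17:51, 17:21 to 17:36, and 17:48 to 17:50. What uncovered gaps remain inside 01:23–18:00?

Covered (merged): 01:26–09:32, 17:13–17:58.
Uncovered inside 01:23–18:00: 01:23–01:26, 09:32–17:13, 17:58–18:00.

01:23–01:26, 09:32–17:13, 17:58–18:00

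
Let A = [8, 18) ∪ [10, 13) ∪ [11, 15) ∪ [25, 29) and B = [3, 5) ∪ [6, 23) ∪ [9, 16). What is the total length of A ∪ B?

23

A, merged: [8, 18), [25, 29).
B, merged: [3, 5), [6, 23).
A ∪ B = [3, 5), [6, 23), [25, 29).
Total: 2 + 17 + 4 = 23.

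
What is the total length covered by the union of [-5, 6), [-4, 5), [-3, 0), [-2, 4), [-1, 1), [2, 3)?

11

Merged: [-5, 6).
Length: 11.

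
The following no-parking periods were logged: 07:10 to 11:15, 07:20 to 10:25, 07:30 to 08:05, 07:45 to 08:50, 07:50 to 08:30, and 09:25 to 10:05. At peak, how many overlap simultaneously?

5

At 07:50, 5 of the intervals are simultaneously active.
No point has more.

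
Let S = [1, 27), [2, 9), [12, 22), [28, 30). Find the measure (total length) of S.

Merged: [1, 27), [28, 30).
Lengths: 26 + 2 = 28.

28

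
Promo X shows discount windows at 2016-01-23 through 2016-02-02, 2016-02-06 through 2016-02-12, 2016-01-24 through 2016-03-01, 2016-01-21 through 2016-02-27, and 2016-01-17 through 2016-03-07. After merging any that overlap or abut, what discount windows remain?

2016-01-17 through 2016-03-07

Sort by start: 2016-01-17 through 2016-03-07, 2016-01-21 through 2016-02-27, 2016-01-23 through 2016-02-02, 2016-01-24 through 2016-03-01, 2016-02-06 through 2016-02-12.
2016-01-21 through 2016-02-27 overlaps/touches 2016-01-17 through 2016-03-07 → extend to 2016-01-17 through 2016-03-07.
2016-01-23 through 2016-02-02 overlaps/touches 2016-01-17 through 2016-03-07 → extend to 2016-01-17 through 2016-03-07.
2016-01-24 through 2016-03-01 overlaps/touches 2016-01-17 through 2016-03-07 → extend to 2016-01-17 through 2016-03-07.
2016-02-06 through 2016-02-12 overlaps/touches 2016-01-17 through 2016-03-07 → extend to 2016-01-17 through 2016-03-07.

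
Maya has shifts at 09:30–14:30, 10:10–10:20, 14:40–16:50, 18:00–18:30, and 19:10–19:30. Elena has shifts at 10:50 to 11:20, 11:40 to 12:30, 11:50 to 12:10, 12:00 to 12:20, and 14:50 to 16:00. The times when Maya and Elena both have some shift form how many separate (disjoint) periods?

Merge the first list: 09:30-14:30, 14:40-16:50, 18:00-18:30, 19:10-19:30.
Merge the second list: 10:50-11:20, 11:40-12:30, 14:50-16:00.
A ∩ B = 10:50-11:20, 11:40-12:30, 14:50-16:00.
That is 3 disjoint pieces.

3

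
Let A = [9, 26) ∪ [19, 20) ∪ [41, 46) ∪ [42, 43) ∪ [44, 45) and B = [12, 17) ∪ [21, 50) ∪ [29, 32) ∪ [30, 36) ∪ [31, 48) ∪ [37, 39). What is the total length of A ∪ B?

Merge the first list: [9, 26), [41, 46).
Merge the second list: [12, 17), [21, 50).
A ∪ B = [9, 50).
Total: 41.

41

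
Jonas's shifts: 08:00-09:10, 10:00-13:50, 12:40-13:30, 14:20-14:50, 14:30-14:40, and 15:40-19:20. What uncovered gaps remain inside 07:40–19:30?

07:40-08:00, 09:10-10:00, 13:50-14:20, 14:50-15:40, 19:20-19:30

The merged coverage is 08:00-09:10, 10:00-13:50, 14:20-14:50, 15:40-19:20.
Uncovered inside 07:40-19:30: 07:40-08:00, 09:10-10:00, 13:50-14:20, 14:50-15:40, 19:20-19:30.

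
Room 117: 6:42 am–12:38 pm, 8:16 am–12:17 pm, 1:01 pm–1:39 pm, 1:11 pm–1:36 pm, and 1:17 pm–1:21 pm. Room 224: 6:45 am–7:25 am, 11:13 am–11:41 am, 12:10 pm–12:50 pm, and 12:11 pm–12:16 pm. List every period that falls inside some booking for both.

A, merged: 6:42 am–12:38 pm, 1:01 pm–1:39 pm.
B, merged: 6:45 am–7:25 am, 11:13 am–11:41 am, 12:10 pm–12:50 pm.
6:42 am–12:38 pm ∩ B → 6:45 am–7:25 am, 11:13 am–11:41 am, 12:10 pm–12:38 pm.
1:01 pm–1:39 pm meets no B interval.

6:45 am–7:25 am, 11:13 am–11:41 am, 12:10 pm–12:38 pm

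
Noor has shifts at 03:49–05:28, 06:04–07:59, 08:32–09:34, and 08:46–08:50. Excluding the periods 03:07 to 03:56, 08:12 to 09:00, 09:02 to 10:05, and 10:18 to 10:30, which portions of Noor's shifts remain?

Merge the first list: 03:49–05:28, 06:04–07:59, 08:32–09:34.
03:49–05:28 minus B → 03:56–05:28.
06:04–07:59: no B overlap → unchanged.
08:32–09:34 minus B → 09:00–09:02.

03:56–05:28, 06:04–07:59, 09:00–09:02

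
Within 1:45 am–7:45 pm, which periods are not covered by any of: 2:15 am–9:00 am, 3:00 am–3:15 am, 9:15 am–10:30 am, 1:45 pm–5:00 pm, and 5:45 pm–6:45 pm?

After merging, the occupied span is 2:15 am-9:00 am, 9:15 am-10:30 am, 1:45 pm-5:00 pm, 5:45 pm-6:45 pm.
Gaps within 1:45 am-7:45 pm: 1:45 am-2:15 am, 9:00 am-9:15 am, 10:30 am-1:45 pm, 5:00 pm-5:45 pm, 6:45 pm-7:45 pm.

1:45 am-2:15 am, 9:00 am-9:15 am, 10:30 am-1:45 pm, 5:00 pm-5:45 pm, 6:45 pm-7:45 pm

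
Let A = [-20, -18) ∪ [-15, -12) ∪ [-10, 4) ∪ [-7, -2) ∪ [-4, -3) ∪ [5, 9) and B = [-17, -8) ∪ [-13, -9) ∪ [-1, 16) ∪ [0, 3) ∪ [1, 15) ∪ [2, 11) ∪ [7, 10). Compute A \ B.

[-20, -18) ∪ [-8, -1)

A, merged: [-20, -18), [-15, -12), [-10, 4), [5, 9).
B, merged: [-17, -8), [-1, 16).
[-20, -18) is untouched.
[-15, -12) lies entirely inside B → drops out.
[-10, 4) with B removed leaves [-8, -1).
[5, 9) lies entirely inside B → drops out.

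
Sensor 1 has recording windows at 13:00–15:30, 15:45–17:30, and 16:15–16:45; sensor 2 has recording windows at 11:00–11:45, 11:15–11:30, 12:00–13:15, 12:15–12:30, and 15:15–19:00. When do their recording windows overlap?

13:00–13:15, 15:15–15:30, 15:45–17:30

Merge the first list: 13:00–15:30, 15:45–17:30.
Merge the second list: 11:00–11:45, 12:00–13:15, 15:15–19:00.
13:00–15:30 meets the second set on 13:00–13:15, 15:15–15:30.
15:45–17:30 meets the second set on 15:45–17:30.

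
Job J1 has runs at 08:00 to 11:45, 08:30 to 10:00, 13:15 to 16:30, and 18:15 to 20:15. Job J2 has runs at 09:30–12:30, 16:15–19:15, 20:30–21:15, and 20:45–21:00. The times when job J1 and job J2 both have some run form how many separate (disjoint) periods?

3

First set merges to 08:00–11:45, 13:15–16:30, 18:15–20:15.
Second set merges to 09:30–12:30, 16:15–19:15, 20:30–21:15.
A ∩ B = 09:30–11:45, 16:15–16:30, 18:15–19:15.
That is 3 disjoint pieces.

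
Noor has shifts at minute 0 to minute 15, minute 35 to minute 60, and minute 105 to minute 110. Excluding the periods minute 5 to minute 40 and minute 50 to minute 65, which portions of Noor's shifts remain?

minute 0 to minute 5, minute 40 to minute 50, minute 105 to minute 110

minute 0 to minute 15 minus B → minute 0 to minute 5.
minute 35 to minute 60 minus B → minute 40 to minute 50.
minute 105 to minute 110: no B overlap → unchanged.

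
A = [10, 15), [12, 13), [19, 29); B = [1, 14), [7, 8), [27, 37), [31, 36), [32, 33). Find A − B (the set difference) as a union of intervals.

[14, 15) ∪ [19, 27)

A, merged: [10, 15), [19, 29).
B, merged: [1, 14), [27, 37).
[10, 15) minus B → [14, 15).
[19, 29) minus B → [19, 27).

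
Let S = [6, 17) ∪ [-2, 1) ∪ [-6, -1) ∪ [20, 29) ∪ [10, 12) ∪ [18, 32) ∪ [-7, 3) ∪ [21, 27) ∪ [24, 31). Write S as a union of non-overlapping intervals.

Sort by start: [-7, 3), [-6, -1), [-2, 1), [6, 17), [10, 12), [18, 32), [20, 29), [21, 27), [24, 31).
[-6, -1) overlaps/touches [-7, 3) → extend to [-7, 3).
[-2, 1) overlaps/touches [-7, 3) → extend to [-7, 3).
[6, 17) is disjoint → start new block.
[10, 12) overlaps/touches [6, 17) → extend to [6, 17).
[18, 32) is disjoint → start new block.
[20, 29) overlaps/touches [18, 32) → extend to [18, 32).
[21, 27) overlaps/touches [18, 32) → extend to [18, 32).
[24, 31) overlaps/touches [18, 32) → extend to [18, 32).

[-7, 3) ∪ [6, 17) ∪ [18, 32)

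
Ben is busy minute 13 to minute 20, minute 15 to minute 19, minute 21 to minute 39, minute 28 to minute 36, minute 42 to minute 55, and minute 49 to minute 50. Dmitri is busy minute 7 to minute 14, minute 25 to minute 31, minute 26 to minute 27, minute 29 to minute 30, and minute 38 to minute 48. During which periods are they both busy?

Merge the first list: minute 13 to minute 20, minute 21 to minute 39, minute 42 to minute 55.
Merge the second list: minute 7 to minute 14, minute 25 to minute 31, minute 38 to minute 48.
minute 13 to minute 20 ∩ B → minute 13 to minute 14.
minute 21 to minute 39 ∩ B → minute 25 to minute 31, minute 38 to minute 39.
minute 42 to minute 55 ∩ B → minute 42 to minute 48.

minute 13 to minute 14, minute 25 to minute 31, minute 38 to minute 39, minute 42 to minute 48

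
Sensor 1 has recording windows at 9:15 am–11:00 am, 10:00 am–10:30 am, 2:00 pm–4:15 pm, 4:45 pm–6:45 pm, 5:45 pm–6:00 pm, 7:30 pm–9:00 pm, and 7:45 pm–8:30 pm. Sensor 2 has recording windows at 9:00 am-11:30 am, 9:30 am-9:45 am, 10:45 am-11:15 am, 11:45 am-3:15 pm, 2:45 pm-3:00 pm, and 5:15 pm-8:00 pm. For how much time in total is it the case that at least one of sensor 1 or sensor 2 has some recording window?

Merge the first list: 9:15 am-11:00 am, 2:00 pm-4:15 pm, 4:45 pm-6:45 pm, 7:30 pm-9:00 pm.
Merge the second list: 9:00 am-11:30 am, 11:45 am-3:15 pm, 5:15 pm-8:00 pm.
A ∪ B = 9:00 am-11:30 am, 11:45 am-4:15 pm, 4:45 pm-9:00 pm.
Total: 2 h 30 min + 4 h 30 min + 4 h 15 min = 11 h 15 min.

11 h 15 min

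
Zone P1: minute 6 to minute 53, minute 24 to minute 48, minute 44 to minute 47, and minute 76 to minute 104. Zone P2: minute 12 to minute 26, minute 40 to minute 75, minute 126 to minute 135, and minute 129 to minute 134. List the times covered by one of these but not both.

First set merges to minute 6 to minute 53, minute 76 to minute 104.
Second set merges to minute 12 to minute 26, minute 40 to minute 75, minute 126 to minute 135.
A but not B: minute 6 to minute 12, minute 26 to minute 40, minute 76 to minute 104.
B but not A: minute 53 to minute 75, minute 126 to minute 135.
Combining gives A △ B.

minute 6 to minute 12, minute 26 to minute 40, minute 53 to minute 75, minute 76 to minute 104, minute 126 to minute 135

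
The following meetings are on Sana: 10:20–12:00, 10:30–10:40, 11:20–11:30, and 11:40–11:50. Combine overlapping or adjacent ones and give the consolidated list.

10:30-10:40 overlaps/touches 10:20-12:00 → extend to 10:20-12:00.
11:20-11:30 overlaps/touches 10:20-12:00 → extend to 10:20-12:00.
11:40-11:50 overlaps/touches 10:20-12:00 → extend to 10:20-12:00.

10:20-12:00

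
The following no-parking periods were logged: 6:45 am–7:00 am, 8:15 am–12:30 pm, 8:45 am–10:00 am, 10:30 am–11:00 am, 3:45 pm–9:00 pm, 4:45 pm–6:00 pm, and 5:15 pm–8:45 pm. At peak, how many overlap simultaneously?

3

Sweep endpoints in order; track running count of active intervals.
Peak of 3 reached at 5:15 pm.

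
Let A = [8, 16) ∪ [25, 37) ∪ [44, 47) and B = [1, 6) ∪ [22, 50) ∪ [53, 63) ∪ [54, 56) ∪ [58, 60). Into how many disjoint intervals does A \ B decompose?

1

Merge the second list: [1, 6), [22, 50), [53, 63).
A \ B = [8, 16).
That is 1 disjoint piece.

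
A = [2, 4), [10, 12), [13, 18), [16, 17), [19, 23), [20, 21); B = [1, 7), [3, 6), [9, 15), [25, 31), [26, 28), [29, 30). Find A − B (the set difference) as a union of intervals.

[15, 18) ∪ [19, 23)

First set merges to [2, 4), [10, 12), [13, 18), [19, 23).
Second set merges to [1, 7), [9, 15), [25, 31).
[2, 4): entirely removed.
[10, 12): entirely removed.
[13, 18) \ B = [15, 18).
[19, 23): nothing removed.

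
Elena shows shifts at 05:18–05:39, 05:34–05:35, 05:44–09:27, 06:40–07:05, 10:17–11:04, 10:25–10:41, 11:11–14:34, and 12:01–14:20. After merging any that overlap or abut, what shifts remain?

05:18-05:39, 05:44-09:27, 10:17-11:04, 11:11-14:34

05:34-05:35 overlaps/touches 05:18-05:39 → extend to 05:18-05:39.
05:44-09:27 is disjoint → start new block.
06:40-07:05 overlaps/touches 05:44-09:27 → extend to 05:44-09:27.
10:17-11:04 is disjoint → start new block.
10:25-10:41 overlaps/touches 10:17-11:04 → extend to 10:17-11:04.
11:11-14:34 is disjoint → start new block.
12:01-14:20 overlaps/touches 11:11-14:34 → extend to 11:11-14:34.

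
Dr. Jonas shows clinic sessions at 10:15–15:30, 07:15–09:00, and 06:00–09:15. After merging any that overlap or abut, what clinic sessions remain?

Sort by start: 06:00–09:15, 07:15–09:00, 10:15–15:30.
07:15–09:00 overlaps/touches 06:00–09:15 → extend to 06:00–09:15.
10:15–15:30 is disjoint → start new block.

06:00–09:15, 10:15–15:30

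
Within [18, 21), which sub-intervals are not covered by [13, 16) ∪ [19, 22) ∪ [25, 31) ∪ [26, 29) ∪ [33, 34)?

Covered (merged): [13, 16), [19, 22), [25, 31), [33, 34).
Gaps within [18, 21): [18, 19).

[18, 19)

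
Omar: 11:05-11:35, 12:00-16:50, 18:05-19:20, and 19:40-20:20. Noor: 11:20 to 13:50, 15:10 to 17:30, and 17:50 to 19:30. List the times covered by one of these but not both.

Only in the first: 11:05–11:20, 13:50–15:10, 19:40–20:20.
Only in the second: 11:35–12:00, 16:50–17:30, 17:50–18:05, 19:20–19:30.
Together these are the periods covered by exactly one.

11:05–11:20, 11:35–12:00, 13:50–15:10, 16:50–17:30, 17:50–18:05, 19:20–19:30, 19:40–20:20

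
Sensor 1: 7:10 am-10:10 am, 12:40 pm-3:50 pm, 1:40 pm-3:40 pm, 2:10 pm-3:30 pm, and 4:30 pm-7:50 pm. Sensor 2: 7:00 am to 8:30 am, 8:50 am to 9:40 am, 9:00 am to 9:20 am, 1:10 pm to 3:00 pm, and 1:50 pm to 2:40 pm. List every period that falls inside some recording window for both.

7:10 am–8:30 am, 8:50 am–9:40 am, 1:10 pm–3:00 pm

First set merges to 7:10 am–10:10 am, 12:40 pm–3:50 pm, 4:30 pm–7:50 pm.
Second set merges to 7:00 am–8:30 am, 8:50 am–9:40 am, 1:10 pm–3:00 pm.
7:10 am–10:10 am ∩ B → 7:10 am–8:30 am, 8:50 am–9:40 am.
12:40 pm–3:50 pm ∩ B → 1:10 pm–3:00 pm.
4:30 pm–7:50 pm meets no B interval.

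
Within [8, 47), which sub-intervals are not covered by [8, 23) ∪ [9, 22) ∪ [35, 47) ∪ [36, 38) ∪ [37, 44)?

The merged coverage is [8, 23), [35, 47).
Uncovered inside [8, 47): [23, 35).

[23, 35)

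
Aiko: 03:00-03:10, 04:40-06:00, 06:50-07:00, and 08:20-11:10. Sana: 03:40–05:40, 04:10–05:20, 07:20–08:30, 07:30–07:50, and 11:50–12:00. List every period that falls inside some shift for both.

B, merged: 03:40–05:40, 07:20–08:30, 11:50–12:00.
03:00–03:10 falls entirely outside B.
04:40–06:00 overlaps B on 04:40–05:40.
06:50–07:00 falls entirely outside B.
08:20–11:10 overlaps B on 08:20–08:30.

04:40–05:40, 08:20–08:30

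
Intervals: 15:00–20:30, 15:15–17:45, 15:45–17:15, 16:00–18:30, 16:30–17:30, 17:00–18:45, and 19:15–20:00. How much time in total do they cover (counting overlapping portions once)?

Merged: 15:00–20:30.
Length: 5 h 30 min.

5 h 30 min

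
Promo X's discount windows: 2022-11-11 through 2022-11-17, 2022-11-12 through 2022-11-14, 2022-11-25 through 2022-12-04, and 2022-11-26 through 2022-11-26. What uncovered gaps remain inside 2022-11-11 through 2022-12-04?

2022-11-18 through 2022-11-24

Covered (merged): 2022-11-11 through 2022-11-17, 2022-11-25 through 2022-12-04.
Uncovered inside 2022-11-11 through 2022-12-04: 2022-11-18 through 2022-11-24.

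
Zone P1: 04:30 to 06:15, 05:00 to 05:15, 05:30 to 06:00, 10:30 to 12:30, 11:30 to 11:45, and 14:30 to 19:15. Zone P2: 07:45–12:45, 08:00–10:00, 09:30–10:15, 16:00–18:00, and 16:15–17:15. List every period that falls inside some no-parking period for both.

First set merges to 04:30–06:15, 10:30–12:30, 14:30–19:15.
Second set merges to 07:45–12:45, 16:00–18:00.
04:30–06:15 meets no B interval.
10:30–12:30 ∩ B → 10:30–12:30.
14:30–19:15 ∩ B → 16:00–18:00.

10:30–12:30, 16:00–18:00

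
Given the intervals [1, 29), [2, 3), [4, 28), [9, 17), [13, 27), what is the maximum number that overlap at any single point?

4

Sweep endpoints in order; track running count of active intervals.
Peak of 4 reached at 13.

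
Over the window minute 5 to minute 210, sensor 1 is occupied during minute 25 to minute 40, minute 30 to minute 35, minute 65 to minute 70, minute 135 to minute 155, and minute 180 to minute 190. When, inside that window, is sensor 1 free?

minute 5 to minute 25, minute 40 to minute 65, minute 70 to minute 135, minute 155 to minute 180, minute 190 to minute 210

Covered (merged): minute 25 to minute 40, minute 65 to minute 70, minute 135 to minute 155, minute 180 to minute 190.
Complement within minute 5 to minute 210: minute 5 to minute 25, minute 40 to minute 65, minute 70 to minute 135, minute 155 to minute 180, minute 190 to minute 210.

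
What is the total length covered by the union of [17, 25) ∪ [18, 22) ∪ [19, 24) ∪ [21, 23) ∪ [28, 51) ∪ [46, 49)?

31

Merged: [17, 25), [28, 51).
Lengths: 8 + 23 = 31.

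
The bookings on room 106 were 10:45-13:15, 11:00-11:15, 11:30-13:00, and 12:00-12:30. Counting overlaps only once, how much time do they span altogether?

2 h 30 min

Merged: 10:45–13:15.
Length: 2 h 30 min.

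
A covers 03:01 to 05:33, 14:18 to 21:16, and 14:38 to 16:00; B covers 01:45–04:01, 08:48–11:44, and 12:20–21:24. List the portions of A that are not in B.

First set merges to 03:01-05:33, 14:18-21:16.
03:01-05:33 minus B → 04:01-05:33.
14:18-21:16: fully covered by B → removed.

04:01-05:33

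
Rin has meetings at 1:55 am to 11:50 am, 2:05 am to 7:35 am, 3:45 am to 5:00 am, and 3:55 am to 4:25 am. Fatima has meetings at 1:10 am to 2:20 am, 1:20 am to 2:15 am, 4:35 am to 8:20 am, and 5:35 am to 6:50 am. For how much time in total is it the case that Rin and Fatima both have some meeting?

4 h 10 min

A, merged: 1:55 am-11:50 am.
B, merged: 1:10 am-2:20 am, 4:35 am-8:20 am.
A ∩ B = 1:55 am-2:20 am, 4:35 am-8:20 am.
Total: 25 min + 3 h 45 min = 4 h 10 min.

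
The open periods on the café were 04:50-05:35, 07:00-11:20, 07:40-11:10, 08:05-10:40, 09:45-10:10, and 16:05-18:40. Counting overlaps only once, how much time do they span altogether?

7 h 40 min

Merged: 04:50-05:35, 07:00-11:20, 16:05-18:40.
Lengths: 45 min + 4 h 20 min + 2 h 35 min = 7 h 40 min.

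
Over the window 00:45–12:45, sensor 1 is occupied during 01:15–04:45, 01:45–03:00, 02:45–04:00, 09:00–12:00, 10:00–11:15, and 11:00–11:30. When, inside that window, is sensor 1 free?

00:45–01:15, 04:45–09:00, 12:00–12:45

Covered (merged): 01:15–04:45, 09:00–12:00.
Complement within 00:45–12:45: 00:45–01:15, 04:45–09:00, 12:00–12:45.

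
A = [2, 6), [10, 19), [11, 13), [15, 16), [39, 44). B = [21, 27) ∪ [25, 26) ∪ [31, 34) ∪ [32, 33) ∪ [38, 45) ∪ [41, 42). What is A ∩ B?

First set merges to [2, 6), [10, 19), [39, 44).
Second set merges to [21, 27), [31, 34), [38, 45).
[2, 6) falls entirely outside B.
[10, 19) falls entirely outside B.
[39, 44) overlaps B on [39, 44).

[39, 44)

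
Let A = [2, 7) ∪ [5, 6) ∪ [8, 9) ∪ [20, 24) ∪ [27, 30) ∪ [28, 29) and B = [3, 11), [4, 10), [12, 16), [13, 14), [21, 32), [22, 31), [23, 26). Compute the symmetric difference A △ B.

[2, 3) ∪ [7, 8) ∪ [9, 11) ∪ [12, 16) ∪ [20, 21) ∪ [24, 27) ∪ [30, 32)

Merge the first list: [2, 7), [8, 9), [20, 24), [27, 30).
Merge the second list: [3, 11), [12, 16), [21, 32).
A but not B: [2, 3), [20, 21).
B but not A: [7, 8), [9, 11), [12, 16), [24, 27), [30, 32).
Combining gives A △ B.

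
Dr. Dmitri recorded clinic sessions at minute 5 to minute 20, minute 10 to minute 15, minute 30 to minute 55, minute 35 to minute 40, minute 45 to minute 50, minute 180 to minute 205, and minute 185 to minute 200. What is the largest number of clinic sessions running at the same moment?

2

Walk the sorted start/end points keeping a running depth.
The depth first hits 2 at minute 10.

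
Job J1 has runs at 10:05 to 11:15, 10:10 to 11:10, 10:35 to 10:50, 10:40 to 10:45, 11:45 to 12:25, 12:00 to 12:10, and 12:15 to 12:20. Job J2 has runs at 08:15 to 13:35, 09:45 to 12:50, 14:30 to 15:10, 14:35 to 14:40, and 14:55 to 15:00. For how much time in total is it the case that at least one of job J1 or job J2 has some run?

6 h

A, merged: 10:05-11:15, 11:45-12:25.
B, merged: 08:15-13:35, 14:30-15:10.
A ∪ B = 08:15-13:35, 14:30-15:10.
Total: 5 h 20 min + 40 min = 6 h.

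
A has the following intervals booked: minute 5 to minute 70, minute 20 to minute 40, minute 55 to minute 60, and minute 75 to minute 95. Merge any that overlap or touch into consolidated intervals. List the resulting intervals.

minute 20 to minute 40 overlaps/touches minute 5 to minute 70 → extend to minute 5 to minute 70.
minute 55 to minute 60 overlaps/touches minute 5 to minute 70 → extend to minute 5 to minute 70.
minute 75 to minute 95 is disjoint → start new block.

minute 5 to minute 70, minute 75 to minute 95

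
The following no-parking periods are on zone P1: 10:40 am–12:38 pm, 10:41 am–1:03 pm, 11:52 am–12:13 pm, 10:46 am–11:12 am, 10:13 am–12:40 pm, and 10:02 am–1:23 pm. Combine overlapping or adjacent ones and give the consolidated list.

Sort by start: 10:02 am–1:23 pm, 10:13 am–12:40 pm, 10:40 am–12:38 pm, 10:41 am–1:03 pm, 10:46 am–11:12 am, 11:52 am–12:13 pm.
10:13 am–12:40 pm overlaps/touches 10:02 am–1:23 pm → extend to 10:02 am–1:23 pm.
10:40 am–12:38 pm overlaps/touches 10:02 am–1:23 pm → extend to 10:02 am–1:23 pm.
10:41 am–1:03 pm overlaps/touches 10:02 am–1:23 pm → extend to 10:02 am–1:23 pm.
10:46 am–11:12 am overlaps/touches 10:02 am–1:23 pm → extend to 10:02 am–1:23 pm.
11:52 am–12:13 pm overlaps/touches 10:02 am–1:23 pm → extend to 10:02 am–1:23 pm.

10:02 am–1:23 pm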